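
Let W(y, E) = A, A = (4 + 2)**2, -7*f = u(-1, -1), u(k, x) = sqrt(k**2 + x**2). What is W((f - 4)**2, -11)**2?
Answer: 1296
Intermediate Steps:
f = -sqrt(2)/7 (f = -sqrt((-1)**2 + (-1)**2)/7 = -sqrt(1 + 1)/7 = -sqrt(2)/7 ≈ -0.20203)
A = 36 (A = 6**2 = 36)
W(y, E) = 36
W((f - 4)**2, -11)**2 = 36**2 = 1296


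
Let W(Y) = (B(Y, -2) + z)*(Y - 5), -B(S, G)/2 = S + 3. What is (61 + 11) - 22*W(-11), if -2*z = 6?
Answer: 4648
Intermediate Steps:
z = -3 (z = -1/2*6 = -3)
B(S, G) = -6 - 2*S (B(S, G) = -2*(S + 3) = -2*(3 + S) = -6 - 2*S)
W(Y) = (-9 - 2*Y)*(-5 + Y) (W(Y) = ((-6 - 2*Y) - 3)*(Y - 5) = (-9 - 2*Y)*(-5 + Y))
(61 + 11) - 22*W(-11) = (61 + 11) - 22*(45 - 11 - 2*(-11)**2) = 72 - 22*(45 - 11 - 2*121) = 72 - 22*(45 - 11 - 242) = 72 - 22*(-208) = 72 + 4576 = 4648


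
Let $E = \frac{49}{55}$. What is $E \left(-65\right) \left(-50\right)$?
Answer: $\frac{31850}{11} \approx 2895.5$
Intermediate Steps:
$E = \frac{49}{55}$ ($E = 49 \cdot \frac{1}{55} = \frac{49}{55} \approx 0.89091$)
$E \left(-65\right) \left(-50\right) = \frac{49}{55} \left(-65\right) \left(-50\right) = \left(- \frac{637}{11}\right) \left(-50\right) = \frac{31850}{11}$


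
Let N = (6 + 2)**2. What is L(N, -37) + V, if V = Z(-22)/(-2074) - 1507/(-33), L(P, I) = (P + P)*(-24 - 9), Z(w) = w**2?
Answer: -12999521/3111 ≈ -4178.6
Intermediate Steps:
N = 64 (N = 8**2 = 64)
L(P, I) = -66*P (L(P, I) = (2*P)*(-33) = -66*P)
V = 141343/3111 (V = (-22)**2/(-2074) - 1507/(-33) = 484*(-1/2074) - 1507*(-1/33) = -242/1037 + 137/3 = 141343/3111 ≈ 45.433)
L(N, -37) + V = -66*64 + 141343/3111 = -4224 + 141343/3111 = -12999521/3111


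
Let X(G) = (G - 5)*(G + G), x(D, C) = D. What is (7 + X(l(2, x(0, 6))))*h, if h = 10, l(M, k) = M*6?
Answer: 1750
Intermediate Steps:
l(M, k) = 6*M
X(G) = 2*G*(-5 + G) (X(G) = (-5 + G)*(2*G) = 2*G*(-5 + G))
(7 + X(l(2, x(0, 6))))*h = (7 + 2*(6*2)*(-5 + 6*2))*10 = (7 + 2*12*(-5 + 12))*10 = (7 + 2*12*7)*10 = (7 + 168)*10 = 175*10 = 1750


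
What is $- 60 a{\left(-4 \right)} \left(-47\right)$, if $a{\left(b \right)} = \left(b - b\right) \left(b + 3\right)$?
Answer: $0$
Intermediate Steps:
$a{\left(b \right)} = 0$ ($a{\left(b \right)} = 0 \left(3 + b\right) = 0$)
$- 60 a{\left(-4 \right)} \left(-47\right) = \left(-60\right) 0 \left(-47\right) = 0 \left(-47\right) = 0$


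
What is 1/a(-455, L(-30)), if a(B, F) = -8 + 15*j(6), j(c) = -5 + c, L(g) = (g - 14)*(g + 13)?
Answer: ⅐ ≈ 0.14286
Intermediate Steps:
L(g) = (-14 + g)*(13 + g)
a(B, F) = 7 (a(B, F) = -8 + 15*(-5 + 6) = -8 + 15*1 = -8 + 15 = 7)
1/a(-455, L(-30)) = 1/7 = ⅐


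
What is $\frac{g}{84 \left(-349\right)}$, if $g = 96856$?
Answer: $- \frac{24214}{7329} \approx -3.3039$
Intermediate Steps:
$\frac{g}{84 \left(-349\right)} = \frac{96856}{84 \left(-349\right)} = \frac{96856}{-29316} = 96856 \left(- \frac{1}{29316}\right) = - \frac{24214}{7329}$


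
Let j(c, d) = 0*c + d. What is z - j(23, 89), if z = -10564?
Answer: -10653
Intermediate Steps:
j(c, d) = d (j(c, d) = 0 + d = d)
z - j(23, 89) = -10564 - 1*89 = -10564 - 89 = -10653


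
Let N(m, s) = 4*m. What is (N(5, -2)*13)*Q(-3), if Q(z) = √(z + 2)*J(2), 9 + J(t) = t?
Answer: -1820*I ≈ -1820.0*I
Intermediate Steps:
J(t) = -9 + t
Q(z) = -7*√(2 + z) (Q(z) = √(z + 2)*(-9 + 2) = √(2 + z)*(-7) = -7*√(2 + z))
(N(5, -2)*13)*Q(-3) = ((4*5)*13)*(-7*√(2 - 3)) = (20*13)*(-7*I) = 260*(-7*I) = -1820*I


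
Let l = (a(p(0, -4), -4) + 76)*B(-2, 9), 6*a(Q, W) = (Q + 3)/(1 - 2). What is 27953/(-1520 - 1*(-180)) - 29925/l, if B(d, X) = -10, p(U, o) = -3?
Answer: 49619/2680 ≈ 18.515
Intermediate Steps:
a(Q, W) = -½ - Q/6 (a(Q, W) = ((Q + 3)/(1 - 2))/6 = ((3 + Q)/(-1))/6 = ((3 + Q)*(-1))/6 = (-3 - Q)/6 = -½ - Q/6)
l = -760 (l = ((-½ - ⅙*(-3)) + 76)*(-10) = ((-½ + ½) + 76)*(-10) = (0 + 76)*(-10) = 76*(-10) = -760)
27953/(-1520 - 1*(-180)) - 29925/l = 27953/(-1520 - 1*(-180)) - 29925/(-760) = 27953/(-1520 + 180) - 29925*(-1/760) = 27953/(-1340) + 315/8 = 27953*(-1/1340) + 315/8 = -27953/1340 + 315/8 = 49619/2680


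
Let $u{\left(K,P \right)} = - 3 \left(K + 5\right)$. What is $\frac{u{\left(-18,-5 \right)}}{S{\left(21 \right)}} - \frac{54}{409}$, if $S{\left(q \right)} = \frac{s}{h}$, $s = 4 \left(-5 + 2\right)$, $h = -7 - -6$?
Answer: $\frac{5101}{1636} \approx 3.118$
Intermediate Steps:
$h = -1$ ($h = -7 + 6 = -1$)
$s = -12$ ($s = 4 \left(-3\right) = -12$)
$S{\left(q \right)} = 12$ ($S{\left(q \right)} = - \frac{12}{-1} = \left(-12\right) \left(-1\right) = 12$)
$u{\left(K,P \right)} = -15 - 3 K$ ($u{\left(K,P \right)} = - 3 \left(5 + K\right) = -15 - 3 K$)
$\frac{u{\left(-18,-5 \right)}}{S{\left(21 \right)}} - \frac{54}{409} = \frac{-15 - -54}{12} - \frac{54}{409} = \left(-15 + 54\right) \frac{1}{12} - \frac{54}{409} = 39 \cdot \frac{1}{12} - \frac{54}{409} = \frac{13}{4} - \frac{54}{409} = \frac{5101}{1636}$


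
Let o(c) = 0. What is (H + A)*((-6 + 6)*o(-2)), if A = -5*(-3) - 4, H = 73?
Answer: 0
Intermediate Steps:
A = 11 (A = 15 - 4 = 11)
(H + A)*((-6 + 6)*o(-2)) = (73 + 11)*((-6 + 6)*0) = 84*(0*0) = 84*0 = 0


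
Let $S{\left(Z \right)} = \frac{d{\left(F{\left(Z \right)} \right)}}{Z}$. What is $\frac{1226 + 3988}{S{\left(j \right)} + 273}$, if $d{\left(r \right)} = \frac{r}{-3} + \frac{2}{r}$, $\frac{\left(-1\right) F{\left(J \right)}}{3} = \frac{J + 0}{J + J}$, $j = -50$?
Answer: $\frac{312840}{16381} \approx 19.098$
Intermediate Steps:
$F{\left(J \right)} = - \frac{3}{2}$ ($F{\left(J \right)} = - 3 \frac{J + 0}{J + J} = - 3 \frac{J}{2 J} = - 3 J \frac{1}{2 J} = \left(-3\right) \frac{1}{2} = - \frac{3}{2}$)
$d{\left(r \right)} = \frac{2}{r} - \frac{r}{3}$ ($d{\left(r \right)} = r \left(- \frac{1}{3}\right) + \frac{2}{r} = - \frac{r}{3} + \frac{2}{r} = \frac{2}{r} - \frac{r}{3}$)
$S{\left(Z \right)} = - \frac{5}{6 Z}$ ($S{\left(Z \right)} = \frac{\frac{2}{- \frac{3}{2}} - - \frac{1}{2}}{Z} = \frac{2 \left(- \frac{2}{3}\right) + \frac{1}{2}}{Z} = \frac{- \frac{4}{3} + \frac{1}{2}}{Z} = - \frac{5}{6 Z}$)
$\frac{1226 + 3988}{S{\left(j \right)} + 273} = \frac{1226 + 3988}{- \frac{5}{6 \left(-50\right)} + 273} = \frac{5214}{\left(- \frac{5}{6}\right) \left(- \frac{1}{50}\right) + 273} = \frac{5214}{\frac{1}{60} + 273} = \frac{5214}{\frac{16381}{60}} = 5214 \cdot \frac{60}{16381} = \frac{312840}{16381}$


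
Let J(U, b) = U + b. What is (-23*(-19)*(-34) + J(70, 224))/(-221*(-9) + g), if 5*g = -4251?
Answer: -36410/2847 ≈ -12.789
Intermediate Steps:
g = -4251/5 (g = (⅕)*(-4251) = -4251/5 ≈ -850.20)
(-23*(-19)*(-34) + J(70, 224))/(-221*(-9) + g) = (-23*(-19)*(-34) + (70 + 224))/(-221*(-9) - 4251/5) = (437*(-34) + 294)/(1989 - 4251/5) = (-14858 + 294)/(5694/5) = -14564*5/5694 = -36410/2847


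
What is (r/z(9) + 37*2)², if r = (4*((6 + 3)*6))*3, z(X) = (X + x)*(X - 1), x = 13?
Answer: 2920681/484 ≈ 6034.5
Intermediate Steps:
z(X) = (-1 + X)*(13 + X) (z(X) = (X + 13)*(X - 1) = (13 + X)*(-1 + X) = (-1 + X)*(13 + X))
r = 648 (r = (4*(9*6))*3 = (4*54)*3 = 216*3 = 648)
(r/z(9) + 37*2)² = (648/(-13 + 9² + 12*9) + 37*2)² = (648/(-13 + 81 + 108) + 74)² = (648/176 + 74)² = (648*(1/176) + 74)² = (81/22 + 74)² = (1709/22)² = 2920681/484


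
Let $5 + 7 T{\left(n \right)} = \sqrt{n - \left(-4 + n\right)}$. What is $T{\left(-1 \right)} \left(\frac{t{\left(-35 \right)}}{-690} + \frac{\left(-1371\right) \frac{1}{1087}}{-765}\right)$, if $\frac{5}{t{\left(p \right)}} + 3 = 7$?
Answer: $\frac{8307}{119004760} \approx 6.9804 \cdot 10^{-5}$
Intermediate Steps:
$t{\left(p \right)} = \frac{5}{4}$ ($t{\left(p \right)} = \frac{5}{-3 + 7} = \frac{5}{4}$)
$T{\left(n \right)} = - \frac{3}{7}$ ($T{\left(n \right)} = - \frac{5}{7} + \frac{\sqrt{n - \left(-4 + n\right)}}{7} = - \frac{5}{7} + \frac{\sqrt{4}}{7} = - \frac{5}{7} + \frac{1}{7} \cdot 2 = - \frac{5}{7} + \frac{2}{7} = - \frac{3}{7}$)
$T{\left(-1 \right)} \left(\frac{t{\left(-35 \right)}}{-690} + \frac{\left(-1371\right) \frac{1}{1087}}{-765}\right) = - \frac{3 \left(\frac{5}{4 \left(-690\right)} + \frac{\left(-1371\right) \frac{1}{1087}}{-765}\right)}{7} = - \frac{3 \left(\frac{5}{4} \left(- \frac{1}{690}\right) + \left(-1371\right) \frac{1}{1087} \left(- \frac{1}{765}\right)\right)}{7} = - \frac{3 \left(- \frac{1}{552} - - \frac{457}{277185}\right)}{7} = - \frac{3 \left(- \frac{1}{552} + \frac{457}{277185}\right)}{7} = \left(- \frac{3}{7}\right) \left(- \frac{2769}{17000680}\right) = \frac{8307}{119004760}$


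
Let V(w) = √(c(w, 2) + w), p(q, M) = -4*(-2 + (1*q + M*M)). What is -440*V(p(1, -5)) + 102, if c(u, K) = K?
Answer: 102 - 440*I*√94 ≈ 102.0 - 4266.0*I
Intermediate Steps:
p(q, M) = 8 - 4*q - 4*M² (p(q, M) = -4*(-2 + (q + M²)) = -4*(-2 + q + M²) = 8 - 4*q - 4*M²)
V(w) = √(2 + w)
-440*V(p(1, -5)) + 102 = -440*√(2 + (8 - 4*1 - 4*(-5)²)) + 102 = -440*√(2 + (8 - 4 - 4*25)) + 102 = -440*√(2 + (8 - 4 - 100)) + 102 = -440*√(2 - 96) + 102 = -440*I*√94 + 102 = 102 - 440*I*√94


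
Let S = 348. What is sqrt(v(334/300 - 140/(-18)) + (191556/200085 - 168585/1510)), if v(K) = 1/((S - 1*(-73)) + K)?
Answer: I*sqrt(1680486683843547894835571790)/3896468762390 ≈ 10.521*I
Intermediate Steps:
v(K) = 1/(421 + K) (v(K) = 1/((348 - 1*(-73)) + K) = 1/((348 + 73) + K) = 1/(421 + K))
sqrt(v(334/300 - 140/(-18)) + (191556/200085 - 168585/1510)) = sqrt(1/(421 + (334/300 - 140/(-18))) + (191556/200085 - 168585/1510)) = sqrt(1/(421 + (334*(1/300) - 140*(-1/18))) + (191556*(1/200085) - 168585*1/1510)) = sqrt(1/(421 + (167/150 + 70/9)) + (63852/66695 - 33717/302)) = sqrt(1/(421 + 4001/450) - 2229472011/20141890) = sqrt(1/(193451/450) - 2229472011/20141890) = sqrt(450/193451 - 2229472011/20141890) = sqrt(-431284526149461/3896468762390) = I*sqrt(1680486683843547894835571790)/3896468762390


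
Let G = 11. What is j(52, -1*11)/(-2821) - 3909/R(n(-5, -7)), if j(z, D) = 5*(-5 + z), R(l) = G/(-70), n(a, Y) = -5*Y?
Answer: 771907645/31031 ≈ 24875.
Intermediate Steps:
R(l) = -11/70 (R(l) = 11/(-70) = 11*(-1/70) = -11/70)
j(z, D) = -25 + 5*z
j(52, -1*11)/(-2821) - 3909/R(n(-5, -7)) = (-25 + 5*52)/(-2821) - 3909/(-11/70) = (-25 + 260)*(-1/2821) - 3909*(-70/11) = 235*(-1/2821) + 273630/11 = -235/2821 + 273630/11 = 771907645/31031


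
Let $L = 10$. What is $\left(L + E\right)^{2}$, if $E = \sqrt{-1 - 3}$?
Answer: $96 + 40 i \approx 96.0 + 40.0 i$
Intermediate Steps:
$E = 2 i$ ($E = \sqrt{-4} = 2 i \approx 2.0 i$)
$\left(L + E\right)^{2} = \left(10 + 2 i\right)^{2}$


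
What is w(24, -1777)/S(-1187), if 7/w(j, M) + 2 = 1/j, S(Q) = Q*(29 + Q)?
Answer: -28/10767277 ≈ -2.6005e-6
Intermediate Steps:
w(j, M) = 7/(-2 + 1/j)
w(24, -1777)/S(-1187) = (-7*24/(-1 + 2*24))/((-1187*(29 - 1187))) = (-7*24/(-1 + 48))/((-1187*(-1158))) = -7*24/47/1374546 = -7*24*1/47*(1/1374546) = -168/47*1/1374546 = -28/10767277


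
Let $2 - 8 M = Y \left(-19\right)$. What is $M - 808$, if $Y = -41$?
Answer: $- \frac{7241}{8} \approx -905.13$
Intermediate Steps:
$M = - \frac{777}{8}$ ($M = \frac{1}{4} - \frac{\left(-41\right) \left(-19\right)}{8} = \frac{1}{4} - \frac{779}{8} = - \frac{777}{8} \approx -97.125$)
$M - 808 = - \frac{777}{8} - 808 = - \frac{7241}{8}$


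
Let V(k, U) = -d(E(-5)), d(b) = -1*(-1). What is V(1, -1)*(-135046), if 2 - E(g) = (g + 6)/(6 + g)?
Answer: 135046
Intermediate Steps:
E(g) = 1 (E(g) = 2 - (g + 6)/(6 + g) = 2 - (6 + g)/(6 + g) = 2 - 1*1 = 2 - 1 = 1)
d(b) = 1
V(k, U) = -1 (V(k, U) = -1*1 = -1)
V(1, -1)*(-135046) = -1*(-135046) = 135046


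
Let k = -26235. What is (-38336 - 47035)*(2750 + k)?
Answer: 2004937935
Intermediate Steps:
(-38336 - 47035)*(2750 + k) = (-38336 - 47035)*(2750 - 26235) = -85371*(-23485) = 2004937935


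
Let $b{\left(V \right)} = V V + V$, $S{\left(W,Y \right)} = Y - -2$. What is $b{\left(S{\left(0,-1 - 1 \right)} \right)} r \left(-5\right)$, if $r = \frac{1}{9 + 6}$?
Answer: $0$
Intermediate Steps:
$r = \frac{1}{15} \approx 0.066667$
$S{\left(W,Y \right)} = 2 + Y$ ($S{\left(W,Y \right)} = Y + 2 = 2 + Y$)
$b{\left(V \right)} = V + V^{2}$ ($b{\left(V \right)} = V^{2} + V = V + V^{2}$)
$b{\left(S{\left(0,-1 - 1 \right)} \right)} r \left(-5\right) = \left(2 - 2\right) \left(1 + \left(2 - 2\right)\right) \frac{1}{15} \left(-5\right) = 0 \left(1 + 0\right) \frac{1}{15} \left(-5\right) = 0 \cdot 1 \cdot \frac{1}{15} \left(-5\right) = 0 \cdot \frac{1}{15} \left(-5\right) = 0 \left(-5\right) = 0$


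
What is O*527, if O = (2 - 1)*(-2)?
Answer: -1054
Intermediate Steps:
O = -2 (O = 1*(-2) = -2)
O*527 = -2*527 = -1054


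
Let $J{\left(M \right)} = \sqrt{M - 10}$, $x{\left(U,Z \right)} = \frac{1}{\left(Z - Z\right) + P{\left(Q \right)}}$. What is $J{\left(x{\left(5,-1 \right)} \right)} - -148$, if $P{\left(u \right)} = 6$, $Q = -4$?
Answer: $148 + \frac{i \sqrt{354}}{6} \approx 148.0 + 3.1358 i$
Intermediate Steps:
$x{\left(U,Z \right)} = \frac{1}{6}$ ($x{\left(U,Z \right)} = \frac{1}{\left(Z - Z\right) + 6} = \frac{1}{0 + 6} = \frac{1}{6}$)
$J{\left(M \right)} = \sqrt{-10 + M}$
$J{\left(x{\left(5,-1 \right)} \right)} - -148 = \sqrt{-10 + \frac{1}{6}} - -148 = \sqrt{- \frac{59}{6}} + 148 = \frac{i \sqrt{354}}{6} + 148 = 148 + \frac{i \sqrt{354}}{6}$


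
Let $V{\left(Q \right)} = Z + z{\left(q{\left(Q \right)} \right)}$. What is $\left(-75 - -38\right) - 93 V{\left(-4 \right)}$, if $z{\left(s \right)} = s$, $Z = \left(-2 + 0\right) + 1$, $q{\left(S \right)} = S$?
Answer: $428$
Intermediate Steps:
$Z = -1$ ($Z = -2 + 1 = -1$)
$V{\left(Q \right)} = -1 + Q$
$\left(-75 - -38\right) - 93 V{\left(-4 \right)} = \left(-75 - -38\right) - 93 \left(-1 - 4\right) = \left(-75 + 38\right) - -465 = -37 + 465 = 428$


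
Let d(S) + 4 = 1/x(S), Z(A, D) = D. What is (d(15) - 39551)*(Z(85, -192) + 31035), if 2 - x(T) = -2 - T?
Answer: -23179871592/19 ≈ -1.2200e+9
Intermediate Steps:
x(T) = 4 + T (x(T) = 2 - (-2 - T) = 2 + (2 + T) = 4 + T)
d(S) = -4 + 1/(4 + S)
(d(15) - 39551)*(Z(85, -192) + 31035) = ((-15 - 4*15)/(4 + 15) - 39551)*(-192 + 31035) = ((-15 - 60)/19 - 39551)*30843 = ((1/19)*(-75) - 39551)*30843 = (-75/19 - 39551)*30843 = -751544/19*30843 = -23179871592/19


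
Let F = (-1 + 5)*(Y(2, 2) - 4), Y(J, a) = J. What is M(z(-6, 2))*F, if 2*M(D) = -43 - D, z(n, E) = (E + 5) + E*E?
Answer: 216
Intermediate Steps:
z(n, E) = 5 + E + E² (z(n, E) = (5 + E) + E² = 5 + E + E²)
M(D) = -43/2 - D/2 (M(D) = (-43 - D)/2 = -43/2 - D/2)
F = -8 (F = (-1 + 5)*(2 - 4) = 4*(-2) = -8)
M(z(-6, 2))*F = (-43/2 - (5 + 2 + 2²)/2)*(-8) = (-43/2 - (5 + 2 + 4)/2)*(-8) = (-43/2 - ½*11)*(-8) = (-43/2 - 11/2)*(-8) = -27*(-8) = 216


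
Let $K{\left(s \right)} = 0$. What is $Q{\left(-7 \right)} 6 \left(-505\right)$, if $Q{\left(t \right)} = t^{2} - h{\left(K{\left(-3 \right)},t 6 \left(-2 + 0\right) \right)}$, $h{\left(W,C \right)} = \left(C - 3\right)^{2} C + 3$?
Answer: $1669766340$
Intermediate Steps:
$h{\left(W,C \right)} = 3 + C \left(-3 + C\right)^{2}$ ($h{\left(W,C \right)} = \left(-3 + C\right)^{2} C + 3 = C \left(-3 + C\right)^{2} + 3 = 3 + C \left(-3 + C\right)^{2}$)
$Q{\left(t \right)} = -3 + t^{2} + 12 t \left(-3 - 12 t\right)^{2}$ ($Q{\left(t \right)} = t^{2} - \left(3 + t 6 \left(-2 + 0\right) \left(-3 + t 6 \left(-2 + 0\right)\right)^{2}\right) = t^{2} - \left(3 + 6 t \left(-2\right) \left(-3 + 6 t \left(-2\right)\right)^{2}\right) = t^{2} - \left(3 + - 12 t \left(-3 - 12 t\right)^{2}\right) = t^{2} - \left(3 - 12 t \left(-3 - 12 t\right)^{2}\right) = t^{2} + \left(-3 + 12 t \left(-3 - 12 t\right)^{2}\right) = -3 + t^{2} + 12 t \left(-3 - 12 t\right)^{2}$)
$Q{\left(-7 \right)} 6 \left(-505\right) = \left(-3 + \left(-7\right)^{2} + 108 \left(-7\right) \left(1 + 4 \left(-7\right)\right)^{2}\right) 6 \left(-505\right) = \left(-3 + 49 + 108 \left(-7\right) \left(1 - 28\right)^{2}\right) \left(-3030\right) = \left(-3 + 49 + 108 \left(-7\right) \left(-27\right)^{2}\right) \left(-3030\right) = \left(-3 + 49 + 108 \left(-7\right) 729\right) \left(-3030\right) = \left(-3 + 49 - 551124\right) \left(-3030\right) = \left(-551078\right) \left(-3030\right) = 1669766340$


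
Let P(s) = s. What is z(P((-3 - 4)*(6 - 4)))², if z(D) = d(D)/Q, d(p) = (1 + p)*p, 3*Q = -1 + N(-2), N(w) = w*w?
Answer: 33124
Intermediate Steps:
N(w) = w²
Q = 1 (Q = (-1 + (-2)²)/3 = (-1 + 4)/3 = (⅓)*3 = 1)
d(p) = p*(1 + p)
z(D) = D*(1 + D) (z(D) = (D*(1 + D))/1 = (D*(1 + D))*1 = D*(1 + D))
z(P((-3 - 4)*(6 - 4)))² = (((-3 - 4)*(6 - 4))*(1 + (-3 - 4)*(6 - 4)))² = ((-7*2)*(1 - 7*2))² = (-14*(1 - 14))² = (-14*(-13))² = 182² = 33124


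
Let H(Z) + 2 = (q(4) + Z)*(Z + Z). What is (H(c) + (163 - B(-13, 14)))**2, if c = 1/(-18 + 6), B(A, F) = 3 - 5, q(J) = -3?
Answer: 138603529/5184 ≈ 26737.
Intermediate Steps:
B(A, F) = -2
c = -1/12 (c = 1/(-12) = -1/12 ≈ -0.083333)
H(Z) = -2 + 2*Z*(-3 + Z) (H(Z) = -2 + (-3 + Z)*(Z + Z) = -2 + (-3 + Z)*(2*Z) = -2 + 2*Z*(-3 + Z))
(H(c) + (163 - B(-13, 14)))**2 = ((-2 - 6*(-1/12) + 2*(-1/12)**2) + (163 - 1*(-2)))**2 = ((-2 + 1/2 + 2*(1/144)) + (163 + 2))**2 = ((-2 + 1/2 + 1/72) + 165)**2 = (-107/72 + 165)**2 = (11773/72)**2 = 138603529/5184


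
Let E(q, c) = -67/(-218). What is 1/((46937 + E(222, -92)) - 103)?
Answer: 218/10209879 ≈ 2.1352e-5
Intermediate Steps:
E(q, c) = 67/218 (E(q, c) = -67*(-1/218) = 67/218)
1/((46937 + E(222, -92)) - 103) = 1/((46937 + 67/218) - 103) = 1/(10232333/218 - 103) = 1/(10209879/218) = 218/10209879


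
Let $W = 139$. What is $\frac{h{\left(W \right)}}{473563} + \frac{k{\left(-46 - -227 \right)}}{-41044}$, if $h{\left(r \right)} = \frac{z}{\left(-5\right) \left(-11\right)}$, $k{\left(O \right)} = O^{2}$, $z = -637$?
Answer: $- \frac{853318004393}{1069030587460} \approx -0.79822$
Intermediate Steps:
$h{\left(r \right)} = - \frac{637}{55}$ ($h{\left(r \right)} = - \frac{637}{\left(-5\right) \left(-11\right)} = - \frac{637}{55}$)
$\frac{h{\left(W \right)}}{473563} + \frac{k{\left(-46 - -227 \right)}}{-41044} = - \frac{637}{55 \cdot 473563} + \frac{\left(-46 - -227\right)^{2}}{-41044} = \left(- \frac{637}{55}\right) \frac{1}{473563} + \left(-46 + 227\right)^{2} \left(- \frac{1}{41044}\right) = - \frac{637}{26045965} + 181^{2} \left(- \frac{1}{41044}\right) = - \frac{637}{26045965} + 32761 \left(- \frac{1}{41044}\right) = - \frac{637}{26045965} - \frac{32761}{41044} = - \frac{853318004393}{1069030587460}$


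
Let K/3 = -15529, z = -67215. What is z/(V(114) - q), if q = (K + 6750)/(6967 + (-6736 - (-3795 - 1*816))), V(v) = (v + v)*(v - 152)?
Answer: 108485010/13970417 ≈ 7.7653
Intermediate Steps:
K = -46587 (K = 3*(-15529) = -46587)
V(v) = 2*v*(-152 + v) (V(v) = (2*v)*(-152 + v) = 2*v*(-152 + v))
q = -13279/1614 (q = (-46587 + 6750)/(6967 + (-6736 - (-3795 - 1*816))) = -39837/(6967 + (-6736 - (-3795 - 816))) = -39837/(6967 + (-6736 - 1*(-4611))) = -39837/(6967 + (-6736 + 4611)) = -39837/(6967 - 2125) = -39837/4842 = -39837*1/4842 = -13279/1614 ≈ -8.2274)
z/(V(114) - q) = -67215/(2*114*(-152 + 114) - 1*(-13279/1614)) = -67215/(2*114*(-38) + 13279/1614) = -67215/(-8664 + 13279/1614) = -67215/(-13970417/1614) = -67215*(-1614/13970417) = 108485010/13970417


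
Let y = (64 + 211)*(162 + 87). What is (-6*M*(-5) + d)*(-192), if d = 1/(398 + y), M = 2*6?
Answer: -4760501952/68873 ≈ -69120.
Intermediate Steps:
M = 12
y = 68475 (y = 275*249 = 68475)
d = 1/68873 (d = 1/(398 + 68475) = 1/68873 ≈ 1.4519e-5)
(-6*M*(-5) + d)*(-192) = (-6*12*(-5) + 1/68873)*(-192) = (-72*(-5) + 1/68873)*(-192) = (360 + 1/68873)*(-192) = (24794281/68873)*(-192) = -4760501952/68873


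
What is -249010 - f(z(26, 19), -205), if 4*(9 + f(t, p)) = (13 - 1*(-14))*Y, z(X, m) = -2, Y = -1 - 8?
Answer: -995761/4 ≈ -2.4894e+5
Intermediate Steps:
Y = -9
f(t, p) = -279/4 (f(t, p) = -9 + ((13 - 1*(-14))*(-9))/4 = -9 + ((13 + 14)*(-9))/4 = -9 + (27*(-9))/4 = -9 + (¼)*(-243) = -9 - 243/4 = -279/4)
-249010 - f(z(26, 19), -205) = -249010 - 1*(-279/4) = -249010 + 279/4 = -995761/4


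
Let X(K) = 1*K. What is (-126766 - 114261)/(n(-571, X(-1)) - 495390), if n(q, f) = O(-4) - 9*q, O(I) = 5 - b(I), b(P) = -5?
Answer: 241027/490241 ≈ 0.49165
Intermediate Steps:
X(K) = K
O(I) = 10 (O(I) = 5 - 1*(-5) = 5 + 5 = 10)
n(q, f) = 10 - 9*q
(-126766 - 114261)/(n(-571, X(-1)) - 495390) = (-126766 - 114261)/((10 - 9*(-571)) - 495390) = -241027/((10 + 5139) - 495390) = -241027/(5149 - 495390) = -241027/(-490241) = -241027*(-1/490241) = 241027/490241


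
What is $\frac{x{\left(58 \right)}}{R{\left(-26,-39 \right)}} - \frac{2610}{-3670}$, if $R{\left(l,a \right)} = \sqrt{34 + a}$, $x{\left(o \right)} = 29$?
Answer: $\frac{261}{367} - \frac{29 i \sqrt{5}}{5} \approx 0.71117 - 12.969 i$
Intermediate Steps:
$\frac{x{\left(58 \right)}}{R{\left(-26,-39 \right)}} - \frac{2610}{-3670} = \frac{29}{\sqrt{34 - 39}} - \frac{2610}{-3670} = \frac{29}{\sqrt{-5}} - - \frac{261}{367} = \frac{29}{i \sqrt{5}} + \frac{261}{367} = 29 \left(- \frac{i \sqrt{5}}{5}\right) + \frac{261}{367} = - \frac{29 i \sqrt{5}}{5} + \frac{261}{367} = \frac{261}{367} - \frac{29 i \sqrt{5}}{5}$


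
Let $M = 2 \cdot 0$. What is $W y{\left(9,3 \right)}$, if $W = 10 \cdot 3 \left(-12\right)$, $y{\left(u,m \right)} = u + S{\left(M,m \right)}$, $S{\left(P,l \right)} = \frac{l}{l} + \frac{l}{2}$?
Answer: $-4140$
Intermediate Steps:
$M = 0$
$S{\left(P,l \right)} = 1 + \frac{l}{2}$ ($S{\left(P,l \right)} = 1 + l \frac{1}{2} = 1 + \frac{l}{2}$)
$y{\left(u,m \right)} = 1 + u + \frac{m}{2}$ ($y{\left(u,m \right)} = u + \left(1 + \frac{m}{2}\right) = 1 + u + \frac{m}{2}$)
$W = -360$ ($W = 30 \left(-12\right) = -360$)
$W y{\left(9,3 \right)} = - 360 \left(1 + 9 + \frac{1}{2} \cdot 3\right) = - 360 \left(1 + 9 + \frac{3}{2}\right) = \left(-360\right) \frac{23}{2} = -4140$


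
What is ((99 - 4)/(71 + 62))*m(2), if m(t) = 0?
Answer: 0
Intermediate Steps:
((99 - 4)/(71 + 62))*m(2) = ((99 - 4)/(71 + 62))*0 = (95/133)*0 = (95*(1/133))*0 = (5/7)*0 = 0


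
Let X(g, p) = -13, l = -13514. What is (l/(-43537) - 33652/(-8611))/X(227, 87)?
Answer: -1581476178/4873662391 ≈ -0.32449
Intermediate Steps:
(l/(-43537) - 33652/(-8611))/X(227, 87) = (-13514/(-43537) - 33652/(-8611))/(-13) = (-13514*(-1/43537) - 33652*(-1/8611))*(-1/13) = (13514/43537 + 33652/8611)*(-1/13) = (1581476178/374897107)*(-1/13) = -1581476178/4873662391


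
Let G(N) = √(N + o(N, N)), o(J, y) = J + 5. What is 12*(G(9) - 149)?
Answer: -1788 + 12*√23 ≈ -1730.4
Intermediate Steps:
o(J, y) = 5 + J
G(N) = √(5 + 2*N) (G(N) = √(N + (5 + N)) = √(5 + 2*N))
12*(G(9) - 149) = 12*(√(5 + 2*9) - 149) = 12*(√(5 + 18) - 149) = 12*(√23 - 149) = 12*(-149 + √23) = -1788 + 12*√23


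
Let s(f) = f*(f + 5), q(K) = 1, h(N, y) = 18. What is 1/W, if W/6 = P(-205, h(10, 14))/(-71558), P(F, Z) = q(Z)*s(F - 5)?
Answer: -35779/129150 ≈ -0.27703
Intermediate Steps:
s(f) = f*(5 + f)
P(F, Z) = F*(-5 + F) (P(F, Z) = 1*((F - 5)*(5 + (F - 5))) = 1*((-5 + F)*(5 + (-5 + F))) = 1*((-5 + F)*F) = 1*(F*(-5 + F)) = F*(-5 + F))
W = -129150/35779 (W = 6*(-205*(-5 - 205)/(-71558)) = 6*(-205*(-210)*(-1/71558)) = 6*(43050*(-1/71558)) = 6*(-21525/35779) = -129150/35779 ≈ -3.6097)
1/W = 1/(-129150/35779) = -35779/129150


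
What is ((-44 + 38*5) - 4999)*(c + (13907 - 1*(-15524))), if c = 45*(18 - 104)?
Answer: -124047533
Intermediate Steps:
c = -3870 (c = 45*(-86) = -3870)
((-44 + 38*5) - 4999)*(c + (13907 - 1*(-15524))) = ((-44 + 38*5) - 4999)*(-3870 + (13907 - 1*(-15524))) = ((-44 + 190) - 4999)*(-3870 + (13907 + 15524)) = (146 - 4999)*(-3870 + 29431) = -4853*25561 = -124047533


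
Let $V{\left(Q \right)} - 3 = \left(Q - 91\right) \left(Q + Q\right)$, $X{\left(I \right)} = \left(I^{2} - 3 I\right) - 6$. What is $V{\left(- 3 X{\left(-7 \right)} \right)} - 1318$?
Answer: $107357$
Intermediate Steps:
$X{\left(I \right)} = -6 + I^{2} - 3 I$
$V{\left(Q \right)} = 3 + 2 Q \left(-91 + Q\right)$ ($V{\left(Q \right)} = 3 + \left(Q - 91\right) \left(Q + Q\right) = 3 + \left(-91 + Q\right) 2 Q = 3 + 2 Q \left(-91 + Q\right)$)
$V{\left(- 3 X{\left(-7 \right)} \right)} - 1318 = \left(3 - 182 \left(- 3 \left(-6 + \left(-7\right)^{2} - -21\right)\right) + 2 \left(- 3 \left(-6 + \left(-7\right)^{2} - -21\right)\right)^{2}\right) - 1318 = \left(3 - 182 \left(- 3 \left(-6 + 49 + 21\right)\right) + 2 \left(- 3 \left(-6 + 49 + 21\right)\right)^{2}\right) - 1318 = \left(3 - 182 \left(\left(-3\right) 64\right) + 2 \left(\left(-3\right) 64\right)^{2}\right) - 1318 = \left(3 - -34944 + 2 \left(-192\right)^{2}\right) - 1318 = \left(3 + 34944 + 2 \cdot 36864\right) - 1318 = \left(3 + 34944 + 73728\right) - 1318 = 108675 - 1318 = 107357$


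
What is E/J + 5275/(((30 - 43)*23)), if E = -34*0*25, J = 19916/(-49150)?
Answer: -5275/299 ≈ -17.642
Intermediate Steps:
J = -9958/24575 (J = 19916*(-1/49150) = -9958/24575 ≈ -0.40521)
E = 0 (E = 0*25 = 0)
E/J + 5275/(((30 - 43)*23)) = 0/(-9958/24575) + 5275/(((30 - 43)*23)) = 0*(-24575/9958) + 5275/((-13*23)) = 0 + 5275/(-299) = 0 + 5275*(-1/299) = 0 - 5275/299 = -5275/299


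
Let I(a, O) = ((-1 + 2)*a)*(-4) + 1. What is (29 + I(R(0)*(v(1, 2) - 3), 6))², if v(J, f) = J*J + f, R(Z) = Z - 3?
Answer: 900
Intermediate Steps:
R(Z) = -3 + Z
v(J, f) = f + J² (v(J, f) = J² + f = f + J²)
I(a, O) = 1 - 4*a (I(a, O) = (1*a)*(-4) + 1 = a*(-4) + 1 = -4*a + 1 = 1 - 4*a)
(29 + I(R(0)*(v(1, 2) - 3), 6))² = (29 + (1 - 4*(-3 + 0)*((2 + 1²) - 3)))² = (29 + (1 - (-12)*((2 + 1) - 3)))² = (29 + (1 - (-12)*(3 - 3)))² = (29 + (1 - (-12)*0))² = (29 + (1 - 4*0))² = (29 + (1 + 0))² = (29 + 1)² = 30² = 900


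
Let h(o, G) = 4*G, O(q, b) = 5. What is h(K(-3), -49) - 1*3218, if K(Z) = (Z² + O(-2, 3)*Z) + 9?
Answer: -3414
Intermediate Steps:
K(Z) = 9 + Z² + 5*Z (K(Z) = (Z² + 5*Z) + 9 = 9 + Z² + 5*Z)
h(K(-3), -49) - 1*3218 = 4*(-49) - 1*3218 = -196 - 3218 = -3414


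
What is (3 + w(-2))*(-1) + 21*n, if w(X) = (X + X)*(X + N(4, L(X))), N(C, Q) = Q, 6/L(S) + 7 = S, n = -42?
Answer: -2687/3 ≈ -895.67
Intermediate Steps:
L(S) = 6/(-7 + S)
w(X) = 2*X*(X + 6/(-7 + X)) (w(X) = (X + X)*(X + 6/(-7 + X)) = (2*X)*(X + 6/(-7 + X)) = 2*X*(X + 6/(-7 + X)))
(3 + w(-2))*(-1) + 21*n = (3 + 2*(-2)*(6 - 2*(-7 - 2))/(-7 - 2))*(-1) + 21*(-42) = (3 + 2*(-2)*(6 - 2*(-9))/(-9))*(-1) - 882 = (3 + 2*(-2)*(-⅑)*(6 + 18))*(-1) - 882 = (3 + 2*(-2)*(-⅑)*24)*(-1) - 882 = (3 + 32/3)*(-1) - 882 = (41/3)*(-1) - 882 = -41/3 - 882 = -2687/3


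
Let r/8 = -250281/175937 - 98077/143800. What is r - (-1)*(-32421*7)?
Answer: -717765774524474/3162467575 ≈ -2.2696e+5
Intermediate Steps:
r = -53245780949/3162467575 (r = 8*(-250281/175937 - 98077/143800) = 8*(-53245780949/25299740600) = -53245780949/3162467575 ≈ -16.837)
r - (-1)*(-32421*7) = -53245780949/3162467575 - (-1)*(-32421*7) = -53245780949/3162467575 - (-1)*(-226947) = -53245780949/3162467575 - 1*226947 = -53245780949/3162467575 - 226947 = -717765774524474/3162467575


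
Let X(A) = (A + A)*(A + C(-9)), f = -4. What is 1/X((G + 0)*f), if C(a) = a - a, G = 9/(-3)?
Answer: 1/288 ≈ 0.0034722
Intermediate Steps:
G = -3 (G = 9*(-⅓) = -3)
C(a) = 0
X(A) = 2*A² (X(A) = (A + A)*(A + 0) = (2*A)*A = 2*A²)
1/X((G + 0)*f) = 1/(2*((-3 + 0)*(-4))²) = 1/(2*(-3*(-4))²) = 1/(2*12²) = 1/(2*144) = 1/288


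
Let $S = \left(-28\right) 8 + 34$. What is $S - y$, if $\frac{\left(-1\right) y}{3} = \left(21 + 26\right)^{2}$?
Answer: $6437$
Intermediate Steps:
$S = -190$ ($S = -224 + 34 = -190$)
$y = -6627$ ($y = - 3 \left(21 + 26\right)^{2} = - 3 \cdot 47^{2} = \left(-3\right) 2209 = -6627$)
$S - y = -190 - -6627 = -190 + 6627 = 6437$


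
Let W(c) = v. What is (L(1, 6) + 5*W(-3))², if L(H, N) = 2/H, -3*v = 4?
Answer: 196/9 ≈ 21.778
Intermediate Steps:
v = -4/3 (v = -⅓*4 = -4/3 ≈ -1.3333)
W(c) = -4/3
(L(1, 6) + 5*W(-3))² = (2/1 + 5*(-4/3))² = (2*1 - 20/3)² = (2 - 20/3)² = (-14/3)² = 196/9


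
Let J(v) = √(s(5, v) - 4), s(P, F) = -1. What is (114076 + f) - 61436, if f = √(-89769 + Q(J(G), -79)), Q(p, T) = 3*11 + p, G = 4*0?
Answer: 52640 + √(-89736 + I*√5) ≈ 52640.0 + 299.56*I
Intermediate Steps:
G = 0
J(v) = I*√5 (J(v) = √(-1 - 4) = √(-5) = I*√5)
Q(p, T) = 33 + p
f = √(-89736 + I*√5) (f = √(-89769 + (33 + I*√5)) = √(-89736 + I*√5) ≈ 0.004 + 299.56*I)
(114076 + f) - 61436 = (114076 + √(-89736 + I*√5)) - 61436 = 52640 + √(-89736 + I*√5)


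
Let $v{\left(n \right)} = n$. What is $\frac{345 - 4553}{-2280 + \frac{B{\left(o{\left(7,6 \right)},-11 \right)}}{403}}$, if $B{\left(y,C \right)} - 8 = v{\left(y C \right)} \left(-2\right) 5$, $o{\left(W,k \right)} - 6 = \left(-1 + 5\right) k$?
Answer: $\frac{423956}{228883} \approx 1.8523$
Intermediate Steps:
$o{\left(W,k \right)} = 6 + 4 k$ ($o{\left(W,k \right)} = 6 + \left(-1 + 5\right) k = 6 + 4 k$)
$B{\left(y,C \right)} = 8 - 10 C y$ ($B{\left(y,C \right)} = 8 + y C \left(-2\right) 5 = 8 + C y \left(-2\right) 5 = 8 + - 2 C y 5 = 8 - 10 C y$)
$\frac{345 - 4553}{-2280 + \frac{B{\left(o{\left(7,6 \right)},-11 \right)}}{403}} = \frac{345 - 4553}{-2280 + \frac{8 - - 110 \left(6 + 4 \cdot 6\right)}{403}} = - \frac{4208}{-2280 + \left(8 - - 110 \left(6 + 24\right)\right) \frac{1}{403}} = - \frac{4208}{-2280 + \left(8 - \left(-110\right) 30\right) \frac{1}{403}} = - \frac{4208}{-2280 + \left(8 + 3300\right) \frac{1}{403}} = - \frac{4208}{-2280 + 3308 \cdot \frac{1}{403}} = - \frac{4208}{-2280 + \frac{3308}{403}} = - \frac{4208}{- \frac{915532}{403}} = \left(-4208\right) \left(- \frac{403}{915532}\right) = \frac{423956}{228883}$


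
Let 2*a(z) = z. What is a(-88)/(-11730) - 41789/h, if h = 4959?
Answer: -2815901/334305 ≈ -8.4232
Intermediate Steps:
a(z) = z/2
a(-88)/(-11730) - 41789/h = ((½)*(-88))/(-11730) - 41789/4959 = -44*(-1/11730) - 41789*1/4959 = 22/5865 - 1441/171 = -2815901/334305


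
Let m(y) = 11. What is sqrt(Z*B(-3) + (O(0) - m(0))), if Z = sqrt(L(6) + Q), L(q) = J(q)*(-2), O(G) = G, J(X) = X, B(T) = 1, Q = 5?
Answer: sqrt(-11 + I*sqrt(7)) ≈ 0.39605 + 3.3402*I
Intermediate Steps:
L(q) = -2*q (L(q) = q*(-2) = -2*q)
Z = I*sqrt(7) (Z = sqrt(-2*6 + 5) = sqrt(-12 + 5) = sqrt(-7) = I*sqrt(7) ≈ 2.6458*I)
sqrt(Z*B(-3) + (O(0) - m(0))) = sqrt((I*sqrt(7))*1 + (0 - 1*11)) = sqrt(I*sqrt(7) + (0 - 11)) = sqrt(I*sqrt(7) - 11) = sqrt(-11 + I*sqrt(7))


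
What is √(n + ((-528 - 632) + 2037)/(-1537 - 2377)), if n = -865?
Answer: I*√13254710118/3914 ≈ 29.415*I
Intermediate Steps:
√(n + ((-528 - 632) + 2037)/(-1537 - 2377)) = √(-865 + ((-528 - 632) + 2037)/(-1537 - 2377)) = √(-865 + (-1160 + 2037)/(-3914)) = √(-865 + 877*(-1/3914)) = √(-865 - 877/3914) = √(-3386487/3914) = I*√13254710118/3914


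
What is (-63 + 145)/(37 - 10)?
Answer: 82/27 ≈ 3.0370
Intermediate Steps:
(-63 + 145)/(37 - 10) = 82/27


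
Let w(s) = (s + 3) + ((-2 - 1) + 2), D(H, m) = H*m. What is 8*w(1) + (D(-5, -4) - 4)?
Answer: 40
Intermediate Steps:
w(s) = 2 + s (w(s) = (3 + s) + (-3 + 2) = (3 + s) - 1 = 2 + s)
8*w(1) + (D(-5, -4) - 4) = 8*(2 + 1) + (-5*(-4) - 4) = 8*3 + (20 - 4) = 24 + 16 = 40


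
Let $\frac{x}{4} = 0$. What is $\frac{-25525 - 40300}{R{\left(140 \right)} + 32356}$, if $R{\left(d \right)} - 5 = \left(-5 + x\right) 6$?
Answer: $- \frac{65825}{32331} \approx -2.036$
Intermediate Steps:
$x = 0$ ($x = 4 \cdot 0 = 0$)
$R{\left(d \right)} = -25$ ($R{\left(d \right)} = 5 + \left(-5 + 0\right) 6 = 5 - 30 = -25$)
$\frac{-25525 - 40300}{R{\left(140 \right)} + 32356} = \frac{-25525 - 40300}{-25 + 32356} = - \frac{65825}{32331}$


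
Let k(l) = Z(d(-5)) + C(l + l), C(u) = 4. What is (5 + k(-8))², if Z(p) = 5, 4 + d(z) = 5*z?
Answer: 196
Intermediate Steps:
d(z) = -4 + 5*z
k(l) = 9 (k(l) = 5 + 4 = 9)
(5 + k(-8))² = (5 + 9)² = 14² = 196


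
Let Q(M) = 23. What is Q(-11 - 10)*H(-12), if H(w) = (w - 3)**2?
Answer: 5175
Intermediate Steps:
H(w) = (-3 + w)**2
Q(-11 - 10)*H(-12) = 23*(-3 - 12)**2 = 23*(-15)**2 = 23*225 = 5175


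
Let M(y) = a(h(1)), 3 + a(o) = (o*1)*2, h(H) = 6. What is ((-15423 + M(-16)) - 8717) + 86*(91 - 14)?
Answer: -17509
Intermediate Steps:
a(o) = -3 + 2*o (a(o) = -3 + (o*1)*2 = -3 + o*2 = -3 + 2*o)
M(y) = 9 (M(y) = -3 + 2*6 = -3 + 12 = 9)
((-15423 + M(-16)) - 8717) + 86*(91 - 14) = ((-15423 + 9) - 8717) + 86*(91 - 14) = (-15414 - 8717) + 86*77 = -24131 + 6622 = -17509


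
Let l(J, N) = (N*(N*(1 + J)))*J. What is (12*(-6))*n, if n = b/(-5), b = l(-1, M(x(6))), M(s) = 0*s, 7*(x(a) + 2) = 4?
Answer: 0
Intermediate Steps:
x(a) = -10/7 (x(a) = -2 + (⅐)*4 = -2 + 4/7 = -10/7)
M(s) = 0
l(J, N) = J*N²*(1 + J) (l(J, N) = (N²*(1 + J))*J = J*N²*(1 + J))
b = 0 (b = -1*0²*(1 - 1) = -1*0*0 = 0)
n = 0 (n = 0/(-5) = 0*(-⅕) = 0)
(12*(-6))*n = (12*(-6))*0 = -72*0 = 0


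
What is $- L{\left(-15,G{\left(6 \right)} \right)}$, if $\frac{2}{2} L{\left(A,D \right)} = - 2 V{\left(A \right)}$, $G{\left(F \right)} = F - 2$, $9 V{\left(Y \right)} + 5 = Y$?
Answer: $- \frac{40}{9} \approx -4.4444$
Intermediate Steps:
$V{\left(Y \right)} = - \frac{5}{9} + \frac{Y}{9}$
$G{\left(F \right)} = -2 + F$
$L{\left(A,D \right)} = \frac{10}{9} - \frac{2 A}{9}$ ($L{\left(A,D \right)} = - 2 \left(- \frac{5}{9} + \frac{A}{9}\right) = \frac{10}{9} - \frac{2 A}{9}$)
$- L{\left(-15,G{\left(6 \right)} \right)} = - (\frac{10}{9} - - \frac{10}{3}) = - (\frac{10}{9} + \frac{10}{3}) = \left(-1\right) \frac{40}{9} = - \frac{40}{9}$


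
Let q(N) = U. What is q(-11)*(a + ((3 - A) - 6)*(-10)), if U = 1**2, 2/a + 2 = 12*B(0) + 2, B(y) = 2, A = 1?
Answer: 481/12 ≈ 40.083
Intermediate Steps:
a = 1/12 (a = 2/(-2 + (12*2 + 2)) = 2/(-2 + (24 + 2)) = 2/(-2 + 26) = 2/24 = 2*(1/24) = 1/12 ≈ 0.083333)
U = 1
q(N) = 1
q(-11)*(a + ((3 - A) - 6)*(-10)) = 1*(1/12 + ((3 - 1*1) - 6)*(-10)) = 1*(1/12 + ((3 - 1) - 6)*(-10)) = 1*(1/12 + (2 - 6)*(-10)) = 1*(1/12 - 4*(-10)) = 1*(1/12 + 40) = 1*(481/12) = 481/12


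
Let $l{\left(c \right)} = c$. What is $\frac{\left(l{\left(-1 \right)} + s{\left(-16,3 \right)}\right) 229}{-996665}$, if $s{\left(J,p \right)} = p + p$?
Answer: $- \frac{229}{199333} \approx -0.0011488$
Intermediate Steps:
$s{\left(J,p \right)} = 2 p$
$\frac{\left(l{\left(-1 \right)} + s{\left(-16,3 \right)}\right) 229}{-996665} = \frac{\left(-1 + 2 \cdot 3\right) 229}{-996665} = \left(-1 + 6\right) 229 \left(- \frac{1}{996665}\right) = 5 \cdot 229 \left(- \frac{1}{996665}\right) = 1145 \left(- \frac{1}{996665}\right) = - \frac{229}{199333}$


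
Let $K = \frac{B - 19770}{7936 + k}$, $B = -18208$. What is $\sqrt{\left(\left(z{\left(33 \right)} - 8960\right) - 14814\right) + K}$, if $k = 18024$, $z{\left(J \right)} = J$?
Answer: $\frac{i \sqrt{1000034913405}}{6490} \approx 154.09 i$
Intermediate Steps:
$K = - \frac{18989}{12980}$ ($K = \frac{-18208 - 19770}{7936 + 18024} = - \frac{37978}{25960} = \left(-37978\right) \frac{1}{25960} = - \frac{18989}{12980} \approx -1.4629$)
$\sqrt{\left(\left(z{\left(33 \right)} - 8960\right) - 14814\right) + K} = \sqrt{\left(\left(33 - 8960\right) - 14814\right) - \frac{18989}{12980}} = \sqrt{\left(-8927 - 14814\right) - \frac{18989}{12980}} = \sqrt{-23741 - \frac{18989}{12980}} = \sqrt{- \frac{308177169}{12980}} = \frac{i \sqrt{1000034913405}}{6490}$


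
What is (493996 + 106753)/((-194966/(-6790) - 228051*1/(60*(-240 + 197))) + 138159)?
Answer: 350801371060/80744949079 ≈ 4.3446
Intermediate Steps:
(493996 + 106753)/((-194966/(-6790) - 228051*1/(60*(-240 + 197))) + 138159) = 600749/((-194966*(-1/6790) - 228051/(60*(-43))) + 138159) = 600749/((97483/3395 - 228051/(-2580)) + 138159) = 600749/((97483/3395 - 228051*(-1/2580)) + 138159) = 600749/((97483/3395 + 76017/860) + 138159) = 600749/(68382619/583940 + 138159) = 600749/(80744949079/583940) = 600749*(583940/80744949079) = 350801371060/80744949079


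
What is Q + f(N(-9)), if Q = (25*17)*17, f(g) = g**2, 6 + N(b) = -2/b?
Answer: 587929/81 ≈ 7258.4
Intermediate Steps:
N(b) = -6 - 2/b
Q = 7225 (Q = 425*17 = 7225)
Q + f(N(-9)) = 7225 + (-6 - 2/(-9))**2 = 7225 + (-6 - 2*(-1/9))**2 = 7225 + (-6 + 2/9)**2 = 7225 + (-52/9)**2 = 7225 + 2704/81 = 587929/81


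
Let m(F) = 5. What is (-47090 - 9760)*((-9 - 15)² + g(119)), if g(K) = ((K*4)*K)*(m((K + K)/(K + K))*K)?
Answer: -1916058528600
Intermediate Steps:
g(K) = 20*K³ (g(K) = ((K*4)*K)*(5*K) = ((4*K)*K)*(5*K) = (4*K²)*(5*K) = 20*K³)
(-47090 - 9760)*((-9 - 15)² + g(119)) = (-47090 - 9760)*((-9 - 15)² + 20*119³) = -56850*((-24)² + 20*1685159) = -56850*(576 + 33703180) = -56850*33703756 = -1916058528600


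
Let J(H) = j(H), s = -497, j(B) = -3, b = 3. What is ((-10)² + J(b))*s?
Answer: -48209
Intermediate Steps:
J(H) = -3
((-10)² + J(b))*s = ((-10)² - 3)*(-497) = (100 - 3)*(-497) = 97*(-497) = -48209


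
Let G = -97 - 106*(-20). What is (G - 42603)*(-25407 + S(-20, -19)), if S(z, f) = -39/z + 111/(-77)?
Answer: 79386647913/77 ≈ 1.0310e+9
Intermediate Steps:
S(z, f) = -111/77 - 39/z (S(z, f) = -39/z + 111*(-1/77) = -39/z - 111/77 = -111/77 - 39/z)
G = 2023 (G = -97 + 2120 = 2023)
(G - 42603)*(-25407 + S(-20, -19)) = (2023 - 42603)*(-25407 + (-111/77 - 39/(-20))) = -40580*(-25407 + (-111/77 - 39*(-1/20))) = -40580*(-25407 + (-111/77 + 39/20)) = -40580*(-25407 + 783/1540) = -40580*(-39125997/1540) = 79386647913/77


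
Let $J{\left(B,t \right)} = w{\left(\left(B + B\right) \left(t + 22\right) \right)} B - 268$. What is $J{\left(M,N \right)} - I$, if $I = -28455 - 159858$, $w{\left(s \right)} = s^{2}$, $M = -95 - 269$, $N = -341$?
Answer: $-19631139275891$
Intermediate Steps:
$M = -364$ ($M = -95 - 269 = -364$)
$I = -188313$
$J{\left(B,t \right)} = -268 + 4 B^{3} \left(22 + t\right)^{2}$ ($J{\left(B,t \right)} = \left(\left(B + B\right) \left(t + 22\right)\right)^{2} B - 268 = \left(2 B \left(22 + t\right)\right)^{2} B - 268 = 4 B^{2} \left(22 + t\right)^{2} B - 268 = 4 B^{3} \left(22 + t\right)^{2} - 268 = -268 + 4 B^{3} \left(22 + t\right)^{2}$)
$J{\left(M,N \right)} - I = \left(-268 + 4 \left(-364\right)^{3} \left(22 - 341\right)^{2}\right) - -188313 = \left(-268 + 4 \left(-48228544\right) \left(-319\right)^{2}\right) + 188313 = \left(-268 + 4 \left(-48228544\right) 101761\right) + 188313 = \left(-268 - 19631139463936\right) + 188313 = -19631139464204 + 188313 = -19631139275891$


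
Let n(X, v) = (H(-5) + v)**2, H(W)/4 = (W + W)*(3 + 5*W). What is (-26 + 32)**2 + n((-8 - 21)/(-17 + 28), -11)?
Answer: 755197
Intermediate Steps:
H(W) = 8*W*(3 + 5*W) (H(W) = 4*((W + W)*(3 + 5*W)) = 4*((2*W)*(3 + 5*W)) = 4*(2*W*(3 + 5*W)) = 8*W*(3 + 5*W))
n(X, v) = (880 + v)**2 (n(X, v) = (8*(-5)*(3 + 5*(-5)) + v)**2 = (8*(-5)*(3 - 25) + v)**2 = (8*(-5)*(-22) + v)**2 = (880 + v)**2)
(-26 + 32)**2 + n((-8 - 21)/(-17 + 28), -11) = (-26 + 32)**2 + (880 - 11)**2 = 6**2 + 869**2 = 36 + 755161 = 755197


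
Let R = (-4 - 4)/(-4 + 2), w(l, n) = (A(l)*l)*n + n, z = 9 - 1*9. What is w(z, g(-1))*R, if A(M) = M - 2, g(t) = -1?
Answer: -4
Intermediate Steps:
A(M) = -2 + M
z = 0 (z = 9 - 9 = 0)
w(l, n) = n + l*n*(-2 + l) (w(l, n) = ((-2 + l)*l)*n + n = (l*(-2 + l))*n + n = l*n*(-2 + l) + n = n + l*n*(-2 + l))
R = 4 (R = -8/(-2) = -8*(-1/2) = 4)
w(z, g(-1))*R = -(1 + 0*(-2 + 0))*4 = -(1 + 0*(-2))*4 = -(1 + 0)*4 = -1*1*4 = -1*4 = -4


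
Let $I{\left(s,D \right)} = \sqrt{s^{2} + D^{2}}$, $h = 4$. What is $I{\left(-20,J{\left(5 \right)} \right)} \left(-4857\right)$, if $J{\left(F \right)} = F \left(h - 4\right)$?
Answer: $-97140$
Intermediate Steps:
$J{\left(F \right)} = 0$ ($J{\left(F \right)} = F \left(4 - 4\right) = F 0 = 0$)
$I{\left(s,D \right)} = \sqrt{D^{2} + s^{2}}$
$I{\left(-20,J{\left(5 \right)} \right)} \left(-4857\right) = \sqrt{0^{2} + \left(-20\right)^{2}} \left(-4857\right) = \sqrt{0 + 400} \left(-4857\right) = \sqrt{400} \left(-4857\right) = 20 \left(-4857\right) = -97140$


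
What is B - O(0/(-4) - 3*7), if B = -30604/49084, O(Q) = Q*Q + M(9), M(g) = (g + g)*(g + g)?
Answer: -1342138/1753 ≈ -765.62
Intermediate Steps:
M(g) = 4*g² (M(g) = (2*g)*(2*g) = 4*g²)
O(Q) = 324 + Q² (O(Q) = Q*Q + 4*9² = Q² + 4*81 = Q² + 324 = 324 + Q²)
B = -1093/1753 (B = -30604*1/49084 = -1093/1753 ≈ -0.62350)
B - O(0/(-4) - 3*7) = -1093/1753 - (324 + (0/(-4) - 3*7)²) = -1093/1753 - (324 + (0*(-¼) - 21)²) = -1093/1753 - (324 + (0 - 21)²) = -1093/1753 - (324 + (-21)²) = -1093/1753 - (324 + 441) = -1093/1753 - 1*765 = -1093/1753 - 765 = -1342138/1753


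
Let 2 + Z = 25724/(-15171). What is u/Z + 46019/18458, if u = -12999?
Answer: 910660552234/258716557 ≈ 3519.9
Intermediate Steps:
Z = -56066/15171 (Z = -2 + 25724/(-15171) = -2 + 25724*(-1/15171) = -2 - 25724/15171 = -56066/15171 ≈ -3.6956)
u/Z + 46019/18458 = -12999/(-56066/15171) + 46019/18458 = -12999*(-15171/56066) + 46019*(1/18458) = 197207829/56066 + 46019/18458 = 910660552234/258716557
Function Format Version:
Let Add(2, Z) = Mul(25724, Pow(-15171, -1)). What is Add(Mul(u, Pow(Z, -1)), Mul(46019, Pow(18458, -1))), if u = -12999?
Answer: Rational(910660552234, 258716557) ≈ 3519.9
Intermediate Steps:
Z = Rational(-56066, 15171) (Z = Add(-2, Mul(25724, Pow(-15171, -1))) = Add(-2, Mul(25724, Rational(-1, 15171))) = Add(-2, Rational(-25724, 15171)) = Rational(-56066, 15171) ≈ -3.6956)
Add(Mul(u, Pow(Z, -1)), Mul(46019, Pow(18458, -1))) = Add(Mul(-12999, Pow(Rational(-56066, 15171), -1)), Mul(46019, Pow(18458, -1))) = Add(Mul(-12999, Rational(-15171, 56066)), Mul(46019, Rational(1, 18458))) = Add(Rational(197207829, 56066), Rational(46019, 18458)) = Rational(910660552234, 258716557)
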